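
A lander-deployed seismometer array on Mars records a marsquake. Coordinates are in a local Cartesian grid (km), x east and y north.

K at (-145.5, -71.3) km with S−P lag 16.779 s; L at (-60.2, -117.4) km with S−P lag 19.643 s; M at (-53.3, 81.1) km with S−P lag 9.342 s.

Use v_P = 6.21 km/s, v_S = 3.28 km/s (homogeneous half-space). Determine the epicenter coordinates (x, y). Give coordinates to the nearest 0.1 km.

Distance from S−P lag: d = Δt · v_P v_S / (v_P − v_S) = Δt · (6.21·3.28)/(6.21−3.28) ≈ 6.9518·Δt.
So d_K = 116.64, d_L = 136.55, d_M = 64.94 km.
Circle about each station: (x + 145.5)² + (y + 71.3)² = 116.64²; (x + 60.2)² + (y + 117.4)² = 136.55²; (x + 53.3)² + (y − 81.1)² = 64.94².
Subtracting the K equation from the L and M equations removes the quadratic terms:
170.6 x − 92.2 y = -13888.15
184.4 x + 304.8 y = -7448.15
Solving the 2×2 system: x ≈ -71.3, y ≈ 18.7 km.
Check against K (with the unrounded x, y): √((x + 145.5)²+(y + 71.3)²) = 116.64 ≈ 116.64 km. ✓

-71.3 km east, 18.7 km north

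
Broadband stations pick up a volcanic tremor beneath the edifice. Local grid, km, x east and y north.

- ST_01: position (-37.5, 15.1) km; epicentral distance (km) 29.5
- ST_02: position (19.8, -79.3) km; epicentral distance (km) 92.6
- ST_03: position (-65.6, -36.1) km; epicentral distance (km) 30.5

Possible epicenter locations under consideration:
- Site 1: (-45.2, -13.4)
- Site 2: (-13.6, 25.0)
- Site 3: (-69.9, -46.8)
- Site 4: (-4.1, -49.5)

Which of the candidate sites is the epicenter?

Site 1

For each candidate, compare |candidate − station| to the reported distance:
Site 1: residuals ST_01 0.0, ST_02 0.0, ST_03 0.0 → max 0.0 km
Site 2: residuals ST_01 3.6, ST_02 16.9, ST_03 49.7 → max 49.7 km
Site 3: residuals ST_01 40.4, ST_02 2.8, ST_03 19.0 → max 40.4 km
Site 4: residuals ST_01 43.2, ST_02 54.4, ST_03 32.4 → max 54.4 km
Only Site 1 has all residuals ≈ 0.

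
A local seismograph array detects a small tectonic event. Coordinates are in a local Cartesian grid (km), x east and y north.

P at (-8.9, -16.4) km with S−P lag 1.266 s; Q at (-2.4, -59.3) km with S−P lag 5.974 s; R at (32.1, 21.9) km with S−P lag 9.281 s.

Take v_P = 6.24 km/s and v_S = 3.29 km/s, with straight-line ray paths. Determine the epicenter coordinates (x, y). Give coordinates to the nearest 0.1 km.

(-16.8, -20.3)

Distance from S−P lag: d = Δt · v_P v_S / (v_P − v_S) = Δt · (6.24·3.29)/(6.24−3.29) ≈ 6.9592·Δt.
So d_P = 8.81, d_Q = 41.57, d_R = 64.59 km.
Circle about each station: (x + 8.9)² + (y + 16.4)² = 8.81²; (x + 2.4)² + (y + 59.3)² = 41.57²; (x − 32.1)² + (y − 21.9)² = 64.59².
Subtracting the P equation from the Q and R equations removes the quadratic terms:
13.0 x − 85.8 y = 1523.63
82.0 x + 76.6 y = -2932.40
Solving the 2×2 system: x ≈ -16.8, y ≈ -20.3 km.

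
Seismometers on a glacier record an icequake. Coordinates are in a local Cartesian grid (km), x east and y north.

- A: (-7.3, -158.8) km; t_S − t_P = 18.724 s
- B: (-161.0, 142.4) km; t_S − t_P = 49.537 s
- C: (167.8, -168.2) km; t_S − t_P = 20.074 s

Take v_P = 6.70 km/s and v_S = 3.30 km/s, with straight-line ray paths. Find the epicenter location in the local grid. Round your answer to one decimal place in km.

78.8 km east, -72.7 km north

Distance from S−P lag: d = Δt · v_P v_S / (v_P − v_S) = Δt · (6.70·3.30)/(6.70−3.30) ≈ 6.5029·Δt.
So d_A = 121.76, d_B = 322.14, d_C = 130.54 km.
Circle about each station: (x + 7.3)² + (y + 158.8)² = 121.76²; (x + 161.0)² + (y − 142.4)² = 322.14²; (x − 167.8)² + (y + 168.2)² = 130.54².
Subtracting the A equation from the B and C equations removes the quadratic terms:
-307.4 x + 602.4 y = -68020.65
350.2 x − 18.8 y = 28962.16
Solving the 2×2 system: x ≈ 78.8, y ≈ -72.7 km.
Check against A (with the unrounded x, y): √((x + 7.3)²+(y + 158.8)²) = 121.76 ≈ 121.76 km. ✓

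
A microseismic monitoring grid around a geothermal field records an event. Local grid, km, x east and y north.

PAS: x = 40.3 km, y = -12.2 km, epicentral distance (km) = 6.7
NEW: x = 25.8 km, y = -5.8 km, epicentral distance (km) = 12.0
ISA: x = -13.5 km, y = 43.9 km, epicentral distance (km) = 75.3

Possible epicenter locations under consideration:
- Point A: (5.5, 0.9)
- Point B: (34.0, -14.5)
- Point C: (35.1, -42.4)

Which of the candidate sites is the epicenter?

For each candidate, compare |candidate − station| to the reported distance:
Point A: residuals PAS 30.5, NEW 9.4, ISA 28.3 → max 30.5 km
Point B: residuals PAS 0.0, NEW 0.0, ISA 0.0 → max 0.0 km
Point C: residuals PAS 23.9, NEW 25.8, ISA 23.7 → max 25.8 km
Only Point B has all residuals ≈ 0.

Point B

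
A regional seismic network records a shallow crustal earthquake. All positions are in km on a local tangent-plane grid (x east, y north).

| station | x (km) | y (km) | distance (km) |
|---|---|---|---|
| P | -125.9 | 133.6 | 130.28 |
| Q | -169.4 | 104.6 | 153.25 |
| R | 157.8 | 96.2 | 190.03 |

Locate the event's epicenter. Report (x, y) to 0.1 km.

Circle about each station: (x + 125.9)² + (y − 133.6)² = 130.28²; (x + 169.4)² + (y − 104.6)² = 153.25²; (x − 157.8)² + (y − 96.2)² = 190.03².
Subtracting the P equation from the Q and R equations removes the quadratic terms:
-87.0 x − 58.0 y = -574.93
567.4 x − 74.8 y = -18683.01
Solving the 2×2 system: x ≈ -26.4, y ≈ 49.5 km.
Check against P (with the unrounded x, y): √((x + 125.9)²+(y − 133.6)²) = 130.27 ≈ 130.28 km. ✓

(-26.4, 49.5)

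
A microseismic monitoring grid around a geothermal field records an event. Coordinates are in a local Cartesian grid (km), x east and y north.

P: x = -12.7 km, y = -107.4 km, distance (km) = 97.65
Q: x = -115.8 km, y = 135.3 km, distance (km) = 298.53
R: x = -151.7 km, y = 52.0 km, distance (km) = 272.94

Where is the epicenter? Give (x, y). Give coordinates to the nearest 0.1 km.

Circle about each station: (x + 12.7)² + (y + 107.4)² = 97.65²; (x + 115.8)² + (y − 135.3)² = 298.53²; (x + 151.7)² + (y − 52.0)² = 272.94².
Subtracting pairs of circle equations eliminates x²+y² and gives linear equations (the radical axes):
-206.2 x + 485.4 y = -59564.96
-278.0 x + 318.8 y = -50939.88
Solving the 2×2 system: x ≈ 82.9, y ≈ -87.5 km.

x ≈ 82.9 km, y ≈ -87.5 km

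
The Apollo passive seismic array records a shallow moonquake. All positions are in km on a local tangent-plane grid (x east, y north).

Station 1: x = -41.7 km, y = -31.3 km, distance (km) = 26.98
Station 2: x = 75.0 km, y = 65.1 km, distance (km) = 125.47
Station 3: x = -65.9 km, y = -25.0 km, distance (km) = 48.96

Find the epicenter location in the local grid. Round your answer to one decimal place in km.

Circle about each station: (x + 41.7)² + (y + 31.3)² = 26.98²; (x − 75.0)² + (y − 65.1)² = 125.47²; (x + 65.9)² + (y + 25.0)² = 48.96².
Subtracting the Station 1 equation from the Station 2 and Station 3 equations removes the quadratic terms:
233.4 x + 192.8 y = -7870.37
-48.4 x + 12.6 y = 580.07
Solving the 2×2 system: x ≈ -17.2, y ≈ -20.0 km.
Check against Station 1 (with the unrounded x, y): √((x + 41.7)²+(y + 31.3)²) = 26.98 ≈ 26.98 km. ✓

x ≈ -17.2 km, y ≈ -20.0 km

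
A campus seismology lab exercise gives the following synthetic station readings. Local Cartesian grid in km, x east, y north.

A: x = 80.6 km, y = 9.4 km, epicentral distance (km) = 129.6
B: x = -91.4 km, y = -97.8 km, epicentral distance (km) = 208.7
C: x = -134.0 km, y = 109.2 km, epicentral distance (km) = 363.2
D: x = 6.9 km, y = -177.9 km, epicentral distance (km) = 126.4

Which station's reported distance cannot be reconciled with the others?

C

Solve using three stations at a time. Using A, B, D (subtract circle equations pairwise → linear system) gives (x, y) ≈ (116.6, -115.1).
Distances from that point to each station vs reported:
  A: calculated 129.6 vs reported 129.6 → residual 0.0 km
  B: calculated 208.7 vs reported 208.7 → residual 0.0 km
  C: calculated 336.3 vs reported 363.2 → residual 26.9 km
  D: calculated 126.4 vs reported 126.4 → residual 0.0 km
A, B, D are mutually consistent (residuals ≈ 0); C is off by 26.9 km.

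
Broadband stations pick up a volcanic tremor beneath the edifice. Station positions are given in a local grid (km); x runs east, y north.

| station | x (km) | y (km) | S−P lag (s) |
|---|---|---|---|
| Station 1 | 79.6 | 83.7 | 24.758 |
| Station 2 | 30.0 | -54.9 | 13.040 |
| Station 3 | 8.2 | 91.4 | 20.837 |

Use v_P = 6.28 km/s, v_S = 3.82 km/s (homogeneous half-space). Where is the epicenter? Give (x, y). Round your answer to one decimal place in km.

Distance from S−P lag: d = Δt · v_P v_S / (v_P − v_S) = Δt · (6.28·3.82)/(6.28−3.82) ≈ 9.7519·Δt.
So d_Station 1 = 241.44, d_Station 2 = 127.16, d_Station 3 = 203.20 km.
Circle about each station: (x − 79.6)² + (y − 83.7)² = 241.44²; (x − 30.0)² + (y + 54.9)² = 127.16²; (x − 8.2)² + (y − 91.4)² = 203.20².
Subtracting pairs of circle equations eliminates x²+y² and gives linear equations (the radical axes):
-99.2 x − 277.2 y = 32695.77
-142.8 x + 15.4 y = 12082.38
Solving the 2×2 system: x ≈ -93.7, y ≈ -84.4 km.

(-93.7, -84.4)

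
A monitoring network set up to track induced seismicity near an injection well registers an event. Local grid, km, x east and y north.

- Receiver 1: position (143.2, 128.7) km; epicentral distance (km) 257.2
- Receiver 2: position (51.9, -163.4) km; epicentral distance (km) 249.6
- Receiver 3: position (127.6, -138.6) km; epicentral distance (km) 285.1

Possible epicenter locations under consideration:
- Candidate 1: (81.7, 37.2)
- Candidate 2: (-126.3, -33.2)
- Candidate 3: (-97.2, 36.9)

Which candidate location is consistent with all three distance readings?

For each candidate, compare |candidate − station| to the reported distance:
Candidate 1: residuals Receiver 1 147.0, Receiver 2 46.8, Receiver 3 103.4 → max 147.0 km
Candidate 2: residuals Receiver 1 57.2, Receiver 2 28.9, Receiver 3 10.2 → max 57.2 km
Candidate 3: residuals Receiver 1 0.1, Receiver 2 0.1, Receiver 3 0.1 → max 0.1 km
Only Candidate 3 has all residuals ≈ 0.

Candidate 3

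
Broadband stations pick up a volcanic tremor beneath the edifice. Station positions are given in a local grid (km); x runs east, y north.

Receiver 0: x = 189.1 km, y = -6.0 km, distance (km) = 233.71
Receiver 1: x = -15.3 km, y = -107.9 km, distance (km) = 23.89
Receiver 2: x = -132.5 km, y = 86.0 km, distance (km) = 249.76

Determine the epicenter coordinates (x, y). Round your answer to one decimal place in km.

(-8.5, -130.8)

Circle about each station: (x − 189.1)² + (y + 6.0)² = 233.71²; (x + 15.3)² + (y + 107.9)² = 23.89²; (x + 132.5)² + (y − 86.0)² = 249.76².
Subtracting the Receiver 0 equation from the Receiver 1 and Receiver 2 equations removes the quadratic terms:
-408.8 x − 203.8 y = 30131.32
-643.2 x + 184.0 y = -18602.25
Solving the 2×2 system: x ≈ -8.5, y ≈ -130.8 km.
Check against Receiver 0 (with the unrounded x, y): √((x − 189.1)²+(y + 6.0)²) = 233.71 ≈ 233.71 km. ✓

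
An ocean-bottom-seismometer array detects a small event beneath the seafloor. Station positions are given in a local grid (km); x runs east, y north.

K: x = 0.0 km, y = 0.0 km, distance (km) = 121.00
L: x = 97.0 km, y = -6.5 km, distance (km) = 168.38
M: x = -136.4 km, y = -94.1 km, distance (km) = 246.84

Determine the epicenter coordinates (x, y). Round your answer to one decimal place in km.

Circle about each station: x² + y² = 121.00²; (x − 97.0)² + (y + 6.5)² = 168.38²; (x + 136.4)² + (y + 94.1)² = 246.84².
Subtracting pairs of circle equations eliminates x²+y² and gives linear equations (the radical axes):
194.0 x − 13.0 y = -4259.57
-272.8 x − 188.2 y = -18829.22
Solving the 2×2 system: x ≈ -13.9, y ≈ 120.2 km.

-13.9 km east, 120.2 km north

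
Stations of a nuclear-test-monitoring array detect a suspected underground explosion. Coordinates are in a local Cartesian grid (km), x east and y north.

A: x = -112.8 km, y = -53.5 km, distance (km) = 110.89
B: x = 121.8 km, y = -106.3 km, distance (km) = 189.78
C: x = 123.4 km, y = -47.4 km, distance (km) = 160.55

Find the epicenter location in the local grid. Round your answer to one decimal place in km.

Circle about each station: (x + 112.8)² + (y + 53.5)² = 110.89²; (x − 121.8)² + (y + 106.3)² = 189.78²; (x − 123.4)² + (y + 47.4)² = 160.55².
Subtracting the A equation from the B and C equations removes the quadratic terms:
469.2 x − 105.6 y = -13171.02
472.4 x + 12.2 y = -11591.48
Solving the 2×2 system: x ≈ -24.9, y ≈ 14.1 km.
Check against A (with the unrounded x, y): √((x + 112.8)²+(y + 53.5)²) = 110.88 ≈ 110.89 km. ✓

(-24.9, 14.1)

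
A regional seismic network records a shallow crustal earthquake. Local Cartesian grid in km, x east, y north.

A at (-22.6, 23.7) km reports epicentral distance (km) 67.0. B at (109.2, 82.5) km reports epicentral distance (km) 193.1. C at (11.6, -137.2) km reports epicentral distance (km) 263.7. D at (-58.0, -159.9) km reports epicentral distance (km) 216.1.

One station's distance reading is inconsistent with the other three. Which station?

Solve using three stations at a time. Using A, B, D (subtract circle equations pairwise → linear system) gives (x, y) ≈ (-81.9, 54.9).
Distances from that point to each station vs reported:
  A: calculated 67.0 vs reported 67.0 → residual 0.0 km
  B: calculated 193.1 vs reported 193.1 → residual 0.0 km
  C: calculated 213.6 vs reported 263.7 → residual 50.1 km
  D: calculated 216.1 vs reported 216.1 → residual 0.0 km
A, B, D are mutually consistent (residuals ≈ 0); C is off by 50.1 km.

C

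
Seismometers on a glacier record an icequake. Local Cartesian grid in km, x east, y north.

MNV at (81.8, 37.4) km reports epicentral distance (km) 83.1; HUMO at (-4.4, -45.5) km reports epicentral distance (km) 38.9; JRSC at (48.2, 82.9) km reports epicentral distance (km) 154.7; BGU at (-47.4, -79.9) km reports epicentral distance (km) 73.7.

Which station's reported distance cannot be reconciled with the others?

MNV

Solve using three stations at a time. Using HUMO, JRSC, BGU (subtract circle equations pairwise → linear system) gives (x, y) ≈ (25.6, -70.1).
Distances from that point to each station vs reported:
  MNV: calculated 121.3 vs reported 83.1 → residual 38.2 km
  HUMO: calculated 38.8 vs reported 38.9 → residual 0.1 km
  JRSC: calculated 154.7 vs reported 154.7 → residual 0.0 km
  BGU: calculated 73.6 vs reported 73.7 → residual 0.1 km
HUMO, JRSC, BGU are mutually consistent (residuals ≈ 0); MNV is off by 38.2 km.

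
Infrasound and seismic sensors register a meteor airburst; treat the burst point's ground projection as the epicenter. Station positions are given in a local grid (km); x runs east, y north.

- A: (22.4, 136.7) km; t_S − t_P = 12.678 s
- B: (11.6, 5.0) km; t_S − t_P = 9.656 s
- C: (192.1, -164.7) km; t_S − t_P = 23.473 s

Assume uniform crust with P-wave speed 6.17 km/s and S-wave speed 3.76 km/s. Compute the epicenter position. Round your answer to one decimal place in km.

(97.5, 40.5)

Distance from S−P lag: d = Δt · v_P v_S / (v_P − v_S) = Δt · (6.17·3.76)/(6.17−3.76) ≈ 9.6262·Δt.
So d_A = 122.04, d_B = 92.95, d_C = 225.96 km.
Circle about each station: (x − 22.4)² + (y − 136.7)² = 122.04²; (x − 11.6)² + (y − 5.0)² = 92.95²; (x − 192.1)² + (y + 164.7)² = 225.96².
Subtracting pairs of circle equations eliminates x²+y² and gives linear equations (the radical axes):
-21.6 x − 263.4 y = -12775.03
339.4 x − 602.8 y = 8675.69
Solving the 2×2 system: x ≈ 97.5, y ≈ 40.5 km.
Check against A (with the unrounded x, y): √((x − 22.4)²+(y − 136.7)²) = 122.04 ≈ 122.04 km. ✓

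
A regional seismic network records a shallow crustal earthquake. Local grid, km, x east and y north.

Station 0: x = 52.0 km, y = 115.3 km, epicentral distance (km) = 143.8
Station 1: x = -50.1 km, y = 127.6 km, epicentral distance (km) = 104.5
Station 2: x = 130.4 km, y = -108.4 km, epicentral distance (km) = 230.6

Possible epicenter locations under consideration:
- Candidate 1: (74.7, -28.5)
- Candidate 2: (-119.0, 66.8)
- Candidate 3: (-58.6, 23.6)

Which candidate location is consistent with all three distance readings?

Candidate 3

For each candidate, compare |candidate − station| to the reported distance:
Candidate 1: residuals Station 0 1.8, Station 1 95.4, Station 2 133.2 → max 133.2 km
Candidate 2: residuals Station 0 33.9, Station 1 12.6, Station 2 74.2 → max 74.2 km
Candidate 3: residuals Station 0 0.1, Station 1 0.2, Station 2 0.1 → max 0.2 km
Only Candidate 3 has all residuals ≈ 0.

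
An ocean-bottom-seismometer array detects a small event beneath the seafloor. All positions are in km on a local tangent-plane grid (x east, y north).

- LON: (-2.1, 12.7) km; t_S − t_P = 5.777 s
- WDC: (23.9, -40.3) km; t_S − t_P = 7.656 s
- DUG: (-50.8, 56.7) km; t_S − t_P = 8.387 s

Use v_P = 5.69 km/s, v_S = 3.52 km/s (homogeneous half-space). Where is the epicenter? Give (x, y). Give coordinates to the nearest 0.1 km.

(-43.9, -20.4)

Distance from S−P lag: d = Δt · v_P v_S / (v_P − v_S) = Δt · (5.69·3.52)/(5.69−3.52) ≈ 9.2299·Δt.
So d_LON = 53.32, d_WDC = 70.66, d_DUG = 77.41 km.
Circle about each station: (x + 2.1)² + (y − 12.7)² = 53.32²; (x − 23.9)² + (y + 40.3)² = 70.66²; (x + 50.8)² + (y − 56.7)² = 77.41².
Subtracting the LON equation from the WDC and DUG equations removes the quadratic terms:
52.0 x − 106.0 y = -120.21
-97.4 x + 88.0 y = 2480.54
Solving the 2×2 system: x ≈ -43.9, y ≈ -20.4 km.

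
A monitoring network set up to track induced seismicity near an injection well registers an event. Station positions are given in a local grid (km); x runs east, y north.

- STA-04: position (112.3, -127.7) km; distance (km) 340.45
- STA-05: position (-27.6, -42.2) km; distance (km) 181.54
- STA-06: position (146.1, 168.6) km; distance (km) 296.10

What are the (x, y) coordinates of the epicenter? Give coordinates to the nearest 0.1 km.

Circle about each station: (x − 112.3)² + (y + 127.7)² = 340.45²; (x + 27.6)² + (y + 42.2)² = 181.54²; (x − 146.1)² + (y − 168.6)² = 296.10².
Subtracting pairs of circle equations eliminates x²+y² and gives linear equations (the radical axes):
-279.8 x + 171.0 y = 56573.45
67.6 x + 592.6 y = 49083.58
Solving the 2×2 system: x ≈ -141.7, y ≈ 99.0 km.

-141.7 km east, 99.0 km north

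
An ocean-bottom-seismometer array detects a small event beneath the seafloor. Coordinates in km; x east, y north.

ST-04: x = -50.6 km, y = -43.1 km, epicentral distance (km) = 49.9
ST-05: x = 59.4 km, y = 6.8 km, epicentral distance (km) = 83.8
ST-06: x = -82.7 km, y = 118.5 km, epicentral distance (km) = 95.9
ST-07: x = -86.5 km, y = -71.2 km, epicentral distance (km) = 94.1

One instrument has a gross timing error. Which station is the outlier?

Solve using three stations at a time. Using ST-04, ST-05, ST-07 (subtract circle equations pairwise → linear system) gives (x, y) ≈ (-24.2, -0.6).
Distances from that point to each station vs reported:
  ST-04: calculated 50.0 vs reported 49.9 → residual 0.1 km
  ST-05: calculated 83.9 vs reported 83.8 → residual 0.1 km
  ST-06: calculated 132.7 vs reported 95.9 → residual 36.8 km
  ST-07: calculated 94.2 vs reported 94.1 → residual 0.1 km
ST-04, ST-05, ST-07 are mutually consistent (residuals ≈ 0); ST-06 is off by 36.8 km.

ST-06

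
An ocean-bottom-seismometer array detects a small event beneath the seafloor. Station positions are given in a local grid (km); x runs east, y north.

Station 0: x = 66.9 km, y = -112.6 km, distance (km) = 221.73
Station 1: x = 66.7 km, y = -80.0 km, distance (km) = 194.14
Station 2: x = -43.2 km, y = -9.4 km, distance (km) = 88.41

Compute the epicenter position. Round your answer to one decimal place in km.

Circle about each station: (x − 66.9)² + (y + 112.6)² = 221.73²; (x − 66.7)² + (y + 80.0)² = 194.14²; (x + 43.2)² + (y + 9.4)² = 88.41².
Subtracting the Station 0 equation from the Station 1 and Station 2 equations removes the quadratic terms:
-0.4 x + 65.2 y = 5168.37
-220.2 x + 206.4 y = 26148.09
Solving the 2×2 system: x ≈ -44.7, y ≈ 79.0 km.

-44.7 km east, 79.0 km north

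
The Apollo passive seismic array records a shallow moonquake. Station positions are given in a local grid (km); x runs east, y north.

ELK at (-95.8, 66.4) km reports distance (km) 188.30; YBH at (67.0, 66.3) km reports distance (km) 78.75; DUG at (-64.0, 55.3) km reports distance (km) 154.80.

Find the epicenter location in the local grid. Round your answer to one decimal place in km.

75.4 km east, -12.0 km north

Circle about each station: (x + 95.8)² + (y − 66.4)² = 188.30²; (x − 67.0)² + (y − 66.3)² = 78.75²; (x + 64.0)² + (y − 55.3)² = 154.80².
Subtracting the ELK equation from the YBH and DUG equations removes the quadratic terms:
325.6 x − 0.2 y = 24553.42
63.6 x − 22.2 y = 5061.34
Solving the 2×2 system: x ≈ 75.4, y ≈ -12.0 km.
Check against ELK (with the unrounded x, y): √((x + 95.8)²+(y − 66.4)²) = 188.29 ≈ 188.30 km. ✓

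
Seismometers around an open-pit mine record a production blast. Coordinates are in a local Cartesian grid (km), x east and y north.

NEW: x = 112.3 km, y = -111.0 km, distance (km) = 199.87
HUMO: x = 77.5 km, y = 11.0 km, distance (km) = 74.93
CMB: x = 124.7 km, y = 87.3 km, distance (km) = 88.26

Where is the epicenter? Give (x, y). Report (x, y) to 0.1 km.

x ≈ 37.4 km, y ≈ 74.3 km

Circle about each station: (x − 112.3)² + (y + 111.0)² = 199.87²; (x − 77.5)² + (y − 11.0)² = 74.93²; (x − 124.7)² + (y − 87.3)² = 88.26².
Subtracting the NEW equation from the HUMO and CMB equations removes the quadratic terms:
-69.6 x + 244.0 y = 15528.47
24.8 x + 396.6 y = 30397.28
Solving the 2×2 system: x ≈ 37.4, y ≈ 74.3 km.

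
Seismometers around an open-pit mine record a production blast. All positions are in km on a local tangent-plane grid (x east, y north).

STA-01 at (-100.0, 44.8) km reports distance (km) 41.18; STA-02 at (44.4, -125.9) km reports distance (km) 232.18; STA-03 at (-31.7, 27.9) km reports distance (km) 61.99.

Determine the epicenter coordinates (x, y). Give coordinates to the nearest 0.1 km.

-72.0 km east, 75.0 km north

Circle about each station: (x + 100.0)² + (y − 44.8)² = 41.18²; (x − 44.4)² + (y + 125.9)² = 232.18²; (x + 31.7)² + (y − 27.9)² = 61.99².
Subtracting pairs of circle equations eliminates x²+y² and gives linear equations (the radical axes):
288.8 x − 341.4 y = -46396.63
136.6 x − 33.8 y = -12370.71
Solving the 2×2 system: x ≈ -72.0, y ≈ 75.0 km.
Check against STA-01 (with the unrounded x, y): √((x + 100.0)²+(y − 44.8)²) = 41.17 ≈ 41.18 km. ✓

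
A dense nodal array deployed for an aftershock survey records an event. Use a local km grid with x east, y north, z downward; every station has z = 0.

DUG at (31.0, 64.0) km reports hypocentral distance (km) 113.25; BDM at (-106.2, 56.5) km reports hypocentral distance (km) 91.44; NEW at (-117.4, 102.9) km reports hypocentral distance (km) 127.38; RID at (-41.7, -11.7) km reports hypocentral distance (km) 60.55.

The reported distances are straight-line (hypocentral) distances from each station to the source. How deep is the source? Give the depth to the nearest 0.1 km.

depth ≈ 55.9 km

Each station gives a sphere (x−x_i)² + (y−y_i)² + z² = d_i² (stations at z=0).
Subtracting the DUG sphere from BDM and NEW: z² cancels, leaving linear equations in x and y:
-274.4 x − 15.0 y = 13877.98
-296.8 x + 77.8 y = 15914.07
Solving: x ≈ -51.101, y ≈ 9.606 km (keep extra digits for the depth step; rounded: -51.1, 9.6).
Then from the DUG sphere: z² = 113.25² − (x − 31.0)² − (y − 64.0)² with x = -51.101, y = 9.606, so z ≈ 55.913 ≈ 55.9 km.
Check against RID (with the unrounded solution): distance 60.57 ≈ 60.55 km. ✓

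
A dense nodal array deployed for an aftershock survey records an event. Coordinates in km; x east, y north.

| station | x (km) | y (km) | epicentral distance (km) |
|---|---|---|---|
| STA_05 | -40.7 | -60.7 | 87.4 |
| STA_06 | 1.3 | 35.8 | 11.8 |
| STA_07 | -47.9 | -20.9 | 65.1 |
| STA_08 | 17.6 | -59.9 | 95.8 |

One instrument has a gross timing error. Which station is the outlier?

STA_05

Solve using three stations at a time. Using STA_06, STA_07, STA_08 (subtract circle equations pairwise → linear system) gives (x, y) ≈ (-9.8, 31.9).
Distances from that point to each station vs reported:
  STA_05: calculated 97.6 vs reported 87.4 → residual 10.2 km
  STA_06: calculated 11.8 vs reported 11.8 → residual 0.0 km
  STA_07: calculated 65.1 vs reported 65.1 → residual 0.0 km
  STA_08: calculated 95.8 vs reported 95.8 → residual 0.0 km
STA_06, STA_07, STA_08 are mutually consistent (residuals ≈ 0); STA_05 is off by 10.2 km.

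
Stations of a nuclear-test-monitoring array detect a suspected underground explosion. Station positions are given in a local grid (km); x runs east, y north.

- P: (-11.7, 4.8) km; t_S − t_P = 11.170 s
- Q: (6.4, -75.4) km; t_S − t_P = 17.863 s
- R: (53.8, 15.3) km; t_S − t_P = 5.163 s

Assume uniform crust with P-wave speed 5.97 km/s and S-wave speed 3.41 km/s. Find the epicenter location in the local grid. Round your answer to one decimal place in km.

Distance from S−P lag: d = Δt · v_P v_S / (v_P − v_S) = Δt · (5.97·3.41)/(5.97−3.41) ≈ 7.9522·Δt.
So d_P = 88.83, d_Q = 142.05, d_R = 41.06 km.
Circle about each station: (x + 11.7)² + (y − 4.8)² = 88.83²; (x − 6.4)² + (y + 75.4)² = 142.05²; (x − 53.8)² + (y − 15.3)² = 41.06².
Subtracting the P equation from the Q and R equations removes the quadratic terms:
36.2 x − 160.4 y = -6721.24
131.0 x + 21.0 y = 9173.45
Solving the 2×2 system: x ≈ 61.1, y ≈ 55.7 km.

x ≈ 61.1 km, y ≈ 55.7 km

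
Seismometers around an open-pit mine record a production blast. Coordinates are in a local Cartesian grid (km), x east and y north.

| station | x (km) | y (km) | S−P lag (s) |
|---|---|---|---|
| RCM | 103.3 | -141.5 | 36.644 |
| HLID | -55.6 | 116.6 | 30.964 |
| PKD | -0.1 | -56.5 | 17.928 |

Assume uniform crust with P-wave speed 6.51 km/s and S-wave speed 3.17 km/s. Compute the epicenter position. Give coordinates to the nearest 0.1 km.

-110.4 km east, -66.7 km north

Distance from S−P lag: d = Δt · v_P v_S / (v_P − v_S) = Δt · (6.51·3.17)/(6.51−3.17) ≈ 6.1787·Δt.
So d_RCM = 226.41, d_HLID = 191.32, d_PKD = 110.77 km.
Circle about each station: (x − 103.3)² + (y + 141.5)² = 226.41²; (x + 55.6)² + (y − 116.6)² = 191.32²; (x + 0.1)² + (y + 56.5)² = 110.77².
Subtracting the RCM equation from the HLID and PKD equations removes the quadratic terms:
-317.8 x + 516.2 y = 651.93
-206.8 x + 170.0 y = 11490.62
Solving the 2×2 system: x ≈ -110.4, y ≈ -66.7 km.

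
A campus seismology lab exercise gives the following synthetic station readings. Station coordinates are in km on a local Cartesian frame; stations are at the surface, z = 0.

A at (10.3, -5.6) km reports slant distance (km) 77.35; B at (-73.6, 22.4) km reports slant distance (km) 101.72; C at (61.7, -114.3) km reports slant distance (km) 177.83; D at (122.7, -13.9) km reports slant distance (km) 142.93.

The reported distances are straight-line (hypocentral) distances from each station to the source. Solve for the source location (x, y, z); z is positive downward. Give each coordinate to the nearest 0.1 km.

Each station gives a sphere (x−x_i)² + (y−y_i)² + z² = d_i² (stations at z=0).
Subtracting the A sphere from B and C: z² cancels, leaving linear equations in x and y:
-167.8 x + 56.0 y = 1417.33
102.8 x − 217.4 y = -8906.56
Solving: x ≈ 6.205, y ≈ 43.903 km (keep extra digits for the depth step; rounded: 6.2, 43.9).
Then from the A sphere: z² = 77.35² − (x − 10.3)² − (y + 5.6)² with x = 6.205, y = 43.903, so z ≈ 59.293 ≈ 59.3 km.

x ≈ 6.2 km, y ≈ 43.9 km, depth ≈ 59.3 km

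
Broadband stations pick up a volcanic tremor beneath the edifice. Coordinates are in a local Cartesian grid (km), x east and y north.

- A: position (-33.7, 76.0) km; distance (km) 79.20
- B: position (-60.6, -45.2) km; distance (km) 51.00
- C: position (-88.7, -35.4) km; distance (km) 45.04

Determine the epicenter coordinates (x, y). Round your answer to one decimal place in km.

x ≈ -69.0 km, y ≈ 5.1 km

Circle about each station: (x + 33.7)² + (y − 76.0)² = 79.20²; (x + 60.6)² + (y + 45.2)² = 51.00²; (x + 88.7)² + (y + 35.4)² = 45.04².
Subtracting pairs of circle equations eliminates x²+y² and gives linear equations (the radical axes):
-53.8 x − 242.4 y = 2475.35
-110.0 x − 222.8 y = 6453.20
Solving the 2×2 system: x ≈ -69.0, y ≈ 5.1 km.
Check against A (with the unrounded x, y): √((x + 33.7)²+(y − 76.0)²) = 79.20 ≈ 79.20 km. ✓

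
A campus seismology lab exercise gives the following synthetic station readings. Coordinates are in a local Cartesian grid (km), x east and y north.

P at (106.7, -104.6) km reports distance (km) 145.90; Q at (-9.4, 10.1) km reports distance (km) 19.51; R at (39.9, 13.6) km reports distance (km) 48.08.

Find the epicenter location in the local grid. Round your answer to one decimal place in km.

Circle about each station: (x − 106.7)² + (y + 104.6)² = 145.90²; (x + 9.4)² + (y − 10.1)² = 19.51²; (x − 39.9)² + (y − 13.6)² = 48.08².
Subtracting the P equation from the Q and R equations removes the quadratic terms:
-232.2 x + 229.4 y = -1229.51
-133.6 x + 236.4 y = -1573.96
Solving the 2×2 system: x ≈ -2.9, y ≈ -8.3 km.
Check against P (with the unrounded x, y): √((x − 106.7)²+(y + 104.6)²) = 145.90 ≈ 145.90 km. ✓

-2.9 km east, -8.3 km north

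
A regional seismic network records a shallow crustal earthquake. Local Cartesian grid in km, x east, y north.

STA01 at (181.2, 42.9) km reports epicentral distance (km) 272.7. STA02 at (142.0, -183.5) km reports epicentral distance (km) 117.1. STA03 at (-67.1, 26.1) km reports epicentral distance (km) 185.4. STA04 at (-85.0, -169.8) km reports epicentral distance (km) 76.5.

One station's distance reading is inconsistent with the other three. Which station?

Solve using three stations at a time. Using STA01, STA03, STA04 (subtract circle equations pairwise → linear system) gives (x, y) ≈ (-11.0, -150.6).
Distances from that point to each station vs reported:
  STA01: calculated 272.7 vs reported 272.7 → residual 0.0 km
  STA02: calculated 156.5 vs reported 117.1 → residual 39.4 km
  STA03: calculated 185.4 vs reported 185.4 → residual 0.0 km
  STA04: calculated 76.5 vs reported 76.5 → residual 0.0 km
STA01, STA03, STA04 are mutually consistent (residuals ≈ 0); STA02 is off by 39.4 km.

STA02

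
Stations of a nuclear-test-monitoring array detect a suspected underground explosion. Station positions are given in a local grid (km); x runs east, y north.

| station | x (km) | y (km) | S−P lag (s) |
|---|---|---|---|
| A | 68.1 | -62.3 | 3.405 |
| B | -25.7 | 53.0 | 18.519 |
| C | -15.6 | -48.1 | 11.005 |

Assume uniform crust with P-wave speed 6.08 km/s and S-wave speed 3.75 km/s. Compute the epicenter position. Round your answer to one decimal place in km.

82.6 km east, -92.3 km north

Distance from S−P lag: d = Δt · v_P v_S / (v_P − v_S) = Δt · (6.08·3.75)/(6.08−3.75) ≈ 9.7854·Δt.
So d_A = 33.32, d_B = 181.22, d_C = 107.69 km.
Circle about each station: (x − 68.1)² + (y + 62.3)² = 33.32²; (x + 25.7)² + (y − 53.0)² = 181.22²; (x + 15.6)² + (y + 48.1)² = 107.69².
Subtracting the A equation from the B and C equations removes the quadratic terms:
-187.6 x + 230.6 y = -36779.88
-167.4 x + 28.4 y = -16448.84
Solving the 2×2 system: x ≈ 82.6, y ≈ -92.3 km.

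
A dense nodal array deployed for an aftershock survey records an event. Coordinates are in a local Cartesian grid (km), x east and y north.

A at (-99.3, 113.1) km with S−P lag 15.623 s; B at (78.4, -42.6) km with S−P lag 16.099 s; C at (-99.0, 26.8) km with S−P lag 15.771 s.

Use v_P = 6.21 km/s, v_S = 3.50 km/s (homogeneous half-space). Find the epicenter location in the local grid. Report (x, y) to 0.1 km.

x ≈ 19.1 km, y ≈ 72.1 km

Distance from S−P lag: d = Δt · v_P v_S / (v_P − v_S) = Δt · (6.21·3.50)/(6.21−3.50) ≈ 8.0203·Δt.
So d_A = 125.30, d_B = 129.12, d_C = 126.49 km.
Circle about each station: (x + 99.3)² + (y − 113.1)² = 125.30²; (x − 78.4)² + (y + 42.6)² = 129.12²; (x + 99.0)² + (y − 26.8)² = 126.49².
Subtracting the A equation from the B and C equations removes the quadratic terms:
355.4 x − 311.4 y = -15662.66
0.6 x − 172.6 y = -12432.49
Solving the 2×2 system: x ≈ 19.1, y ≈ 72.1 km.
Check against A (with the unrounded x, y): √((x + 99.3)²+(y − 113.1)²) = 125.30 ≈ 125.30 km. ✓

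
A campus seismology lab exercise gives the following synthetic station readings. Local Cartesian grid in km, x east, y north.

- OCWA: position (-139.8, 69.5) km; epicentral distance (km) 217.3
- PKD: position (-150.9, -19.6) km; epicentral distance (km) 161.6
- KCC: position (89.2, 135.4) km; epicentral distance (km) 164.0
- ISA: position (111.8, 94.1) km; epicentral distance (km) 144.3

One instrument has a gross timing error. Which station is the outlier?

OCWA

Solve using three stations at a time. Using PKD, KCC, ISA (subtract circle equations pairwise → linear system) gives (x, y) ≈ (10.2, -8.2).
Distances from that point to each station vs reported:
  OCWA: calculated 168.9 vs reported 217.3 → residual 48.4 km
  PKD: calculated 161.5 vs reported 161.6 → residual 0.1 km
  KCC: calculated 163.9 vs reported 164.0 → residual 0.1 km
  ISA: calculated 144.2 vs reported 144.3 → residual 0.1 km
PKD, KCC, ISA are mutually consistent (residuals ≈ 0); OCWA is off by 48.4 km.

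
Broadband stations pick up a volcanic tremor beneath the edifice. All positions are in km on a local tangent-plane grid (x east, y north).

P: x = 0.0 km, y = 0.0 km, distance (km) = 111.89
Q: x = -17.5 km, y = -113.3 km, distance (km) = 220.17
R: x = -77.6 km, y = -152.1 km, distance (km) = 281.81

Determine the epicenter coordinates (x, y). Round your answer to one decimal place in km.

x ≈ 65.8 km, y ≈ 90.5 km

Circle about each station: x² + y² = 111.89²; (x + 17.5)² + (y + 113.3)² = 220.17²; (x + 77.6)² + (y + 152.1)² = 281.81².
Subtracting pairs of circle equations eliminates x²+y² and gives linear equations (the radical axes):
-35.0 x − 226.6 y = -22812.32
-155.2 x − 304.2 y = -37741.33
Solving the 2×2 system: x ≈ 65.8, y ≈ 90.5 km.
Check against P (with the unrounded x, y): √(x²+y²) = 111.88 ≈ 111.89 km. ✓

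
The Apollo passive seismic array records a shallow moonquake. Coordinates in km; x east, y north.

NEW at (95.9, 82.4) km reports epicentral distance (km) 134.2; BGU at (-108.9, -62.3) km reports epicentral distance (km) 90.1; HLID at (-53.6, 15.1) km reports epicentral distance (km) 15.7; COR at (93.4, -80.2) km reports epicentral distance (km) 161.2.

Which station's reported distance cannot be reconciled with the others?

Solve using three stations at a time. Using BGU, HLID, COR (subtract circle equations pairwise → linear system) gives (x, y) ≈ (-45.5, 1.7).
Distances from that point to each station vs reported:
  NEW: calculated 162.8 vs reported 134.2 → residual 28.6 km
  BGU: calculated 90.1 vs reported 90.1 → residual 0.0 km
  HLID: calculated 15.7 vs reported 15.7 → residual 0.0 km
  COR: calculated 161.2 vs reported 161.2 → residual 0.0 km
BGU, HLID, COR are mutually consistent (residuals ≈ 0); NEW is off by 28.6 km.

NEW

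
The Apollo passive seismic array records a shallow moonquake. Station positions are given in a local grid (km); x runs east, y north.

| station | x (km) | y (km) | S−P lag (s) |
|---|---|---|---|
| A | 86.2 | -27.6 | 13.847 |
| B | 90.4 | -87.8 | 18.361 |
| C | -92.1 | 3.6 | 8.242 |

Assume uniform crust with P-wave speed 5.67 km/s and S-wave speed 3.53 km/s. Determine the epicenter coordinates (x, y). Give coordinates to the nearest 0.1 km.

Distance from S−P lag: d = Δt · v_P v_S / (v_P − v_S) = Δt · (5.67·3.53)/(5.67−3.53) ≈ 9.3529·Δt.
So d_A = 129.51, d_B = 171.73, d_C = 77.09 km.
Circle about each station: (x − 86.2)² + (y + 27.6)² = 129.51²; (x − 90.4)² + (y + 87.8)² = 171.73²; (x + 92.1)² + (y − 3.6)² = 77.09².
Subtracting the A equation from the B and C equations removes the quadratic terms:
8.4 x − 120.4 y = -5029.55
-356.6 x + 62.4 y = 11133.14
Solving the 2×2 system: x ≈ -24.2, y ≈ 40.1 km.

(-24.2, 40.1)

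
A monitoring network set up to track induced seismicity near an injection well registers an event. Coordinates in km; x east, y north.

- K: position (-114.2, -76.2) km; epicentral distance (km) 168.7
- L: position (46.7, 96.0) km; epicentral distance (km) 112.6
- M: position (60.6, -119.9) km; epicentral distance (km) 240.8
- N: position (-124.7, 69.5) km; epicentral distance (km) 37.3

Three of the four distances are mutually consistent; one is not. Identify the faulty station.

Solve using three stations at a time. Using K, L, M (subtract circle equations pairwise → linear system) gives (x, y) ≈ (-65.4, 85.3).
Distances from that point to each station vs reported:
  K: calculated 168.7 vs reported 168.7 → residual 0.0 km
  L: calculated 112.6 vs reported 112.6 → residual 0.0 km
  M: calculated 240.8 vs reported 240.8 → residual 0.0 km
  N: calculated 61.4 vs reported 37.3 → residual 24.1 km
K, L, M are mutually consistent (residuals ≈ 0); N is off by 24.1 km.

N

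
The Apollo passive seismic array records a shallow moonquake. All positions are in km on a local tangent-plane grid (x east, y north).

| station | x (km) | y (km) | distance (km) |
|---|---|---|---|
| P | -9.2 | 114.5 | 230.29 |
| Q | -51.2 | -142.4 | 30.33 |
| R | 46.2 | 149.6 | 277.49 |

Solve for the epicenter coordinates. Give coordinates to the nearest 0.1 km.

(-42.3, -113.4)

Circle about each station: (x + 9.2)² + (y − 114.5)² = 230.29²; (x + 51.2)² + (y + 142.4)² = 30.33²; (x − 46.2)² + (y − 149.6)² = 277.49².
Subtracting pairs of circle equations eliminates x²+y² and gives linear equations (the radical axes):
-84.0 x − 513.8 y = 61817.89
110.8 x + 70.2 y = -12647.51
Solving the 2×2 system: x ≈ -42.3, y ≈ -113.4 km.
Check against P (with the unrounded x, y): √((x + 9.2)²+(y − 114.5)²) = 230.29 ≈ 230.29 km. ✓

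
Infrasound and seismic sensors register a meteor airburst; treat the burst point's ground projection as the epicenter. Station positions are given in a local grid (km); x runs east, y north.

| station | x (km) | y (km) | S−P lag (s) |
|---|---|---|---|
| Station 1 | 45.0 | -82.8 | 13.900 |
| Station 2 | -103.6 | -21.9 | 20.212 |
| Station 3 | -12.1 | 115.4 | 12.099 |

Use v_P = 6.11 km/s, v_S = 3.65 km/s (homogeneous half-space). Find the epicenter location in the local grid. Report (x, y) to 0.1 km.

(68.5, 41.0)

Distance from S−P lag: d = Δt · v_P v_S / (v_P − v_S) = Δt · (6.11·3.65)/(6.11−3.65) ≈ 9.0657·Δt.
So d_Station 1 = 126.01, d_Station 2 = 183.23, d_Station 3 = 109.69 km.
Circle about each station: (x − 45.0)² + (y + 82.8)² = 126.01²; (x + 103.6)² + (y + 21.9)² = 183.23²; (x + 12.1)² + (y − 115.4)² = 109.69².
Subtracting the Station 1 equation from the Station 2 and Station 3 equations removes the quadratic terms:
-297.2 x + 121.8 y = -15362.98
-114.2 x + 396.4 y = 8429.35
Solving the 2×2 system: x ≈ 68.5, y ≈ 41.0 km.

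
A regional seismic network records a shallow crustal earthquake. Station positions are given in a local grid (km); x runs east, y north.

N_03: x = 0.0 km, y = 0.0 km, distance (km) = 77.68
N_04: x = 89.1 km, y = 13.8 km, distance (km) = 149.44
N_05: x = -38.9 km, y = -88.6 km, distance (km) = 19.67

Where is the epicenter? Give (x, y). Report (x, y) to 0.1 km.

Circle about each station: x² + y² = 77.68²; (x − 89.1)² + (y − 13.8)² = 149.44²; (x + 38.9)² + (y + 88.6)² = 19.67².
Subtracting pairs of circle equations eliminates x²+y² and gives linear equations (the radical axes):
178.2 x + 27.6 y = -8168.88
-77.8 x − 177.2 y = 15010.44
Solving the 2×2 system: x ≈ -35.1, y ≈ -69.3 km.
Check against N_03 (with the unrounded x, y): √(x²+y²) = 77.68 ≈ 77.68 km. ✓

(-35.1, -69.3)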